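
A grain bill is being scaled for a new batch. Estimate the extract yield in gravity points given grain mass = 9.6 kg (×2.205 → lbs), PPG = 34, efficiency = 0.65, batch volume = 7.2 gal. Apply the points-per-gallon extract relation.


points = lbs × PPG × eff / vol
lbs = 9.6 × 2.205 = 21.1680
points = 21.1680 × 34 × 0.65 / 7.2

64.9740 points


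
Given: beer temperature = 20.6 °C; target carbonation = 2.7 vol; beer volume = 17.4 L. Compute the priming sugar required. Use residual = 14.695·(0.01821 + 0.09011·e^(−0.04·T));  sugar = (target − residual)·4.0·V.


residual = 14.695·(0.01821 + 0.09011·e^(−0.04·20.6)) = 0.8485
sugar = (2.7 − 0.8485)·4.0·17.4

128.8663 g


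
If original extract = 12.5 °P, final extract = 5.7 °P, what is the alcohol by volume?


SG = 259/(259 − P);  ABV = (OG − FG)·131.25
OG = 259/(259 − 12.5) = 1.0507
FG = 259/(259 − 5.7) = 1.0225
ABV = (1.0507 − 1.0225)·131.25

3.7022 % ABV


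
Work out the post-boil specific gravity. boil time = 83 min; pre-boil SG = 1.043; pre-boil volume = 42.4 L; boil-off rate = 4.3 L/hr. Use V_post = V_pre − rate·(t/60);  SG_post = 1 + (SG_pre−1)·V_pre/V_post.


V_post = 42.4 − 4.3·(83/60) = 36.4517
SG_post = 1 + (1.043 − 1)·42.4/36.4517

1.0500


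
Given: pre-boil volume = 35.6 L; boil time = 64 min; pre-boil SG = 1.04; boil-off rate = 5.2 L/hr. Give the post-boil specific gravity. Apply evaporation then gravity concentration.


V_post = V_pre − rate·(t/60);  SG_post = 1 + (SG_pre−1)·V_pre/V_post
V_post = 35.6 − 5.2·(64/60) = 30.0533
SG_post = 1 + (1.04 − 1)·35.6/30.0533

1.0474


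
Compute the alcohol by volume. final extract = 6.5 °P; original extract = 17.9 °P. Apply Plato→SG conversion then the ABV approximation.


SG = 259/(259 − P);  ABV = (OG − FG)·131.25
OG = 259/(259 − 17.9) = 1.0742
FG = 259/(259 − 6.5) = 1.0257
ABV = (1.0742 − 1.0257)·131.25

6.3657 % ABV


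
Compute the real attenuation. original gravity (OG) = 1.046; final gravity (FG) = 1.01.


AA = (OG−FG)/(OG−1)·100;  RA = AA·0.8192
AA = (1.046 − 1.01)/(1.046 − 1)·100 = 78.2609
RA = 78.2609·0.8192

64.1113 %


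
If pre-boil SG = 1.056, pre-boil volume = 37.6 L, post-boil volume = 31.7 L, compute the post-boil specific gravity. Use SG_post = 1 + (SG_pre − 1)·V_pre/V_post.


pts_pre = (1.056 − 1)·1000 = 56.0000
pts_post = 56.0000·37.6/31.7 = 66.4227
SG_post = 1 + 66.4227/1000

1.0664


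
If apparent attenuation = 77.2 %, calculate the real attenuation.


RA = AA · 0.8192
RA = 77.2 · 0.8192

63.2422 %


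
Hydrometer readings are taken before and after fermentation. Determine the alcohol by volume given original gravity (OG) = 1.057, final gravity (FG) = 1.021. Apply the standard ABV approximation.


ABV = (OG − FG) · 131.25
ABV = (1.057 − 1.021) · 131.25

4.7250 % ABV


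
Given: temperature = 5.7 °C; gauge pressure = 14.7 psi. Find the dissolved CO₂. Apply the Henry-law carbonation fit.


vols = (P + 14.695)·(0.01821 + 0.09011·e^(−0.04·T))
vols = (14.7 + 14.695)·(0.01821 + 0.09011·e^(−0.04·5.7))

2.6440 volumes


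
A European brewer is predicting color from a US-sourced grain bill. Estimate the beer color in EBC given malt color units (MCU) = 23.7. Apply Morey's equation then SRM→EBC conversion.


SRM = 1.4922·MCU^0.6859;  EBC = SRM·1.97
SRM = 1.4922·23.7^0.6859 = 13.0848
EBC = 13.0848·1.97

25.7770 EBC


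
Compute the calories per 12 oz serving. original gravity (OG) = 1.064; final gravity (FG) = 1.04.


ABW = (OG−FG)·131.25·0.79/FG;  °P = 259 − 259/SG (for OG→OE and FG→AE);  RE = 0.1808·OE + 0.8192·AE;  Cal = (6.9·ABW + 4·(RE−0.1))·FG·3.55
ABW = (1.064 − 1.04)·131.25·0.79/1.04 = 2.3928
OE = 259 − 259/1.064 = 15.5789 °P
AE = 259 − 259/1.04 = 9.9615 °P
RE = 0.1808·15.5789 + 0.8192·9.9615 = 10.9772 °P
Cal = (6.9·2.3928 + 4·(10.9772−0.1))·1.04·3.55

221.5898 kcal


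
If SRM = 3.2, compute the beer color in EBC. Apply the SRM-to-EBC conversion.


EBC = SRM · 1.97
EBC = 3.2 · 1.97

6.3040 EBC


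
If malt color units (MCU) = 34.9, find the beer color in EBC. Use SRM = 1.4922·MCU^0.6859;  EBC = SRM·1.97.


SRM = 1.4922·34.9^0.6859 = 17.0628
EBC = 17.0628·1.97

33.6138 EBC


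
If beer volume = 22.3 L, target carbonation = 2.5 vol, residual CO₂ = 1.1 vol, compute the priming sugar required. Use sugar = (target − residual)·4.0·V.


sugar = (2.5 − 1.1)·4.0·22.3

124.8800 g


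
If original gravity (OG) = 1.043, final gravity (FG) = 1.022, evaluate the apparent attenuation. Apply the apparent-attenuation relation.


AA = (OG − FG)/(OG − 1) · 100
AA = (1.043 − 1.022)/(1.043 − 1) · 100

48.8372 %


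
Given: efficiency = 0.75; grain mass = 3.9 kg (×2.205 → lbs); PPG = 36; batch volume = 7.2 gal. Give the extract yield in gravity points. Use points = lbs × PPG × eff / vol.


lbs = 3.9 × 2.205 = 8.5995
points = 8.5995 × 36 × 0.75 / 7.2

32.2481 points


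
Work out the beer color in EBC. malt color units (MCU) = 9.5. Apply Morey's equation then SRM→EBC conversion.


SRM = 1.4922·MCU^0.6859;  EBC = SRM·1.97
SRM = 1.4922·9.5^0.6859 = 6.9895
EBC = 6.9895·1.97

13.7694 EBC


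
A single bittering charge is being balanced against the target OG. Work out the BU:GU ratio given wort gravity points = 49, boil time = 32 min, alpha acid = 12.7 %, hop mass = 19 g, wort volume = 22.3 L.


U = 1.65·0.000125^(GP/1000)·(1−e^(−0.04t))/4.15;  IBU = (α/100)·m·U·1000/V;  BU:GU = IBU/GP
U = 1.65·0.000125^(49/1000)·(1−e^(−0.04·32))/4.15 = 0.1848
IBU = (12.7/100)·19·0.1848·1000/22.3 = 19.9964
BU:GU = 19.9964/49

0.4081


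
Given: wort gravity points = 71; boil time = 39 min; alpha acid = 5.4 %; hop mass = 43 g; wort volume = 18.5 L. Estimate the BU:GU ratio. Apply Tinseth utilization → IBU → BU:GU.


U = 1.65·0.000125^(GP/1000)·(1−e^(−0.04t))/4.15;  IBU = (α/100)·m·U·1000/V;  BU:GU = IBU/GP
U = 1.65·0.000125^(71/1000)·(1−e^(−0.04·39))/4.15 = 0.1659
IBU = (5.4/100)·43·0.1659·1000/18.5 = 20.8238
BU:GU = 20.8238/71

0.2933


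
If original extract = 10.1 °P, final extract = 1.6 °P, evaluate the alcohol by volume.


SG = 259/(259 − P);  ABV = (OG − FG)·131.25
OG = 259/(259 − 10.1) = 1.0406
FG = 259/(259 − 1.6) = 1.0062
ABV = (1.0406 − 1.0062)·131.25

4.5101 % ABV


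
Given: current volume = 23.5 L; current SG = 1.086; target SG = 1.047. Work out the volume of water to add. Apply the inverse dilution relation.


V_water = V·((SG_curr − 1)/(SG_target − 1) − 1)
V_water = 23.5·((1.086 − 1)/(1.047 − 1) − 1)

19.5000 L


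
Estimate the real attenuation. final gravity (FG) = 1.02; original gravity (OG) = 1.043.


AA = (OG−FG)/(OG−1)·100;  RA = AA·0.8192
AA = (1.043 − 1.02)/(1.043 − 1)·100 = 53.4884
RA = 53.4884·0.8192

43.8177 %


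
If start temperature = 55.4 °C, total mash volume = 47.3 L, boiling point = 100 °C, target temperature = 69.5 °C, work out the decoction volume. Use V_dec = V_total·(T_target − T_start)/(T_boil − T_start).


V_dec = 47.3·(69.5 − 55.4)/(100 − 55.4)

14.9536 L


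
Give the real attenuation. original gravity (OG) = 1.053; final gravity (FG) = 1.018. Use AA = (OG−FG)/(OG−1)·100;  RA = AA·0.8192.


AA = (1.053 − 1.018)/(1.053 − 1)·100 = 66.0377
RA = 66.0377·0.8192

54.0981 %


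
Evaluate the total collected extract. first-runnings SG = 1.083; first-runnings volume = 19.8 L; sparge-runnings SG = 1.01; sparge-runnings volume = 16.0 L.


total = Σ (SG_i − 1)·1000·V_i
first = (1.083 − 1)·1000·19.8 = 1643.4000
sparge = (1.01 − 1)·1000·16.0 = 160.0000
total = 1643.4000 + 160.0000

1803.4000 gravity·L


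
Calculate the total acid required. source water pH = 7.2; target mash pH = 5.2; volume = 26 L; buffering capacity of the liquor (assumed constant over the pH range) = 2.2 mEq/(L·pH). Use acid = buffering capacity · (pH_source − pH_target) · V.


acid = 2.2 · (7.2 − 5.2) · 26

114.4000 mEq


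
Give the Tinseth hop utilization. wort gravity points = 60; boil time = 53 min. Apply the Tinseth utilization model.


U = 1.65·0.000125^(GP/1000) · (1 − e^(−0.04·t))/4.15
bigness = 1.65·0.000125^(60/1000) = 0.9623
boil_factor = (1 − e^(−0.04·53))/4.15 = 0.2120
U = 0.9623 · 0.2120

0.2040


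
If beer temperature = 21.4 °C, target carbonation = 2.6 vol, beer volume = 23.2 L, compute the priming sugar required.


residual = 14.695·(0.01821 + 0.09011·e^(−0.04·T));  sugar = (target − residual)·4.0·V
residual = 14.695·(0.01821 + 0.09011·e^(−0.04·21.4)) = 0.8302
sugar = (2.6 − 0.8302)·4.0·23.2

164.2394 g


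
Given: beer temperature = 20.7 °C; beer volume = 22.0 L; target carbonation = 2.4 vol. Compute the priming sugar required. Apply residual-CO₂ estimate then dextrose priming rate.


residual = 14.695·(0.01821 + 0.09011·e^(−0.04·T));  sugar = (target − residual)·4.0·V
residual = 14.695·(0.01821 + 0.09011·e^(−0.04·20.7)) = 0.8462
sugar = (2.4 − 0.8462)·4.0·22.0

136.7385 g


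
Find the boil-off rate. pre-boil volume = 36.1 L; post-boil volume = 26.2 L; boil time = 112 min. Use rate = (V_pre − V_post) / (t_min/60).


rate = (36.1 − 26.2) / (112/60)

5.3036 L/hr


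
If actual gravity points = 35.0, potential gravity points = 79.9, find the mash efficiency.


efficiency = actual / potential × 100
efficiency = 35.0 / 79.9 × 100

43.8048 %


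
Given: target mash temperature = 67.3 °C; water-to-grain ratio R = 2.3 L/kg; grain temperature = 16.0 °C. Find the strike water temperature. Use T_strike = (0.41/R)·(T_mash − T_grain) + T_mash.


T_strike = (0.41/2.3)·(67.3 − 16.0) + 67.3

76.4448 °C


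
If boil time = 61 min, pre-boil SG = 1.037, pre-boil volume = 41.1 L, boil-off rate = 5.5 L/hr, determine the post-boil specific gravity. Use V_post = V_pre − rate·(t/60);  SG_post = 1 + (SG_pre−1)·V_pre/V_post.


V_post = 41.1 − 5.5·(61/60) = 35.5083
SG_post = 1 + (1.037 − 1)·41.1/35.5083

1.0428


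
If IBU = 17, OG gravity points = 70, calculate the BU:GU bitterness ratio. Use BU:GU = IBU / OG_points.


BU:GU = 17 / 70

0.2429


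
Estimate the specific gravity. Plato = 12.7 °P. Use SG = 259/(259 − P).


SG = 259/(259 − 12.7)

1.0516


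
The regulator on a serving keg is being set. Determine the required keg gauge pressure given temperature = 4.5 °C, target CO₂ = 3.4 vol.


psi = vols/(0.01821 + 0.09011·e^(−0.04·T)) − 14.695
psi = 3.4/(0.01821 + 0.09011·e^(−0.04·4.5)) − 14.695

21.6779 psi


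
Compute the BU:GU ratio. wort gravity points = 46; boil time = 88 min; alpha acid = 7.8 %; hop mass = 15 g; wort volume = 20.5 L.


U = 1.65·0.000125^(GP/1000)·(1−e^(−0.04t))/4.15;  IBU = (α/100)·m·U·1000/V;  BU:GU = IBU/GP
U = 1.65·0.000125^(46/1000)·(1−e^(−0.04·88))/4.15 = 0.2552
IBU = (7.8/100)·15·0.2552·1000/20.5 = 14.5639
BU:GU = 14.5639/46

0.3166


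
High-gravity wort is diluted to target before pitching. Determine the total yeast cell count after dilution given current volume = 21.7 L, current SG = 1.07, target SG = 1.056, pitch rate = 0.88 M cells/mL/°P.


V_w = V·((SG_c−1)/(SG_t−1)−1);  °P = 259 − 259/SG_t;  cells = rate·(V+V_w)·°P
V_w = 21.7·((1.07−1)/(1.056−1)−1) = 5.4250
V_final = 21.7 + 5.4250 = 27.1250
°P = 259 − 259/1.056 = 13.7348
cells = 0.88·27.1250·13.7348

327.8508 billion cells


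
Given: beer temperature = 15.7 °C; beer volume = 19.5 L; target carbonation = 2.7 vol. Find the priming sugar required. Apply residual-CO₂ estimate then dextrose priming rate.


residual = 14.695·(0.01821 + 0.09011·e^(−0.04·T));  sugar = (target − residual)·4.0·V
residual = 14.695·(0.01821 + 0.09011·e^(−0.04·15.7)) = 0.9742
sugar = (2.7 − 0.9742)·4.0·19.5

134.6087 g


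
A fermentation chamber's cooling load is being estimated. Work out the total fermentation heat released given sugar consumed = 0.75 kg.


Q = m_sugar · 590 kJ/kg
Q = 0.75 · 590

442.5000 kJ


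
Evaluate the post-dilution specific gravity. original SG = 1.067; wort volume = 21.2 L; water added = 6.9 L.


SG_new = 1 + (SG_old − 1)·V_old/(V_old + V_water)
pts = (1.067 − 1)·1000·21.2/(21.2 + 6.9) = 50.5480
SG_new = 1 + 50.5480/1000

1.0505


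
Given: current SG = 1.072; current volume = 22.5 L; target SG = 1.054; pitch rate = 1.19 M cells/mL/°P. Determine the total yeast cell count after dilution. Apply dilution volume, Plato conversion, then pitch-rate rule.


V_w = V·((SG_c−1)/(SG_t−1)−1);  °P = 259 − 259/SG_t;  cells = rate·(V+V_w)·°P
V_w = 22.5·((1.072−1)/(1.054−1)−1) = 7.5000
V_final = 22.5 + 7.5000 = 30.0000
°P = 259 − 259/1.054 = 13.2694
cells = 1.19·30.0000·13.2694

473.7194 billion cells


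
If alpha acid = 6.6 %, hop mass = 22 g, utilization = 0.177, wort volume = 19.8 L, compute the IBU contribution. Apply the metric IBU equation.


IBU = (α/100)·mass·U·1000 / V
IBU = (6.6/100)·22·0.177·1000 / 19.8

12.9800 IBU


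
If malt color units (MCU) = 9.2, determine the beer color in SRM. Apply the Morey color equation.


SRM = 1.4922 · MCU^0.6859
SRM = 1.4922 · 9.2^0.6859

6.8374 SRM


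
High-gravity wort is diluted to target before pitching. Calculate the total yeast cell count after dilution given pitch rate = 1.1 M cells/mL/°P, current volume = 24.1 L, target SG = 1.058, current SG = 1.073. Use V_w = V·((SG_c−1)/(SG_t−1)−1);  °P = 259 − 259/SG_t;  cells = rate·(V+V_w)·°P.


V_w = 24.1·((1.073−1)/(1.058−1)−1) = 6.2328
V_final = 24.1 + 6.2328 = 30.3328
°P = 259 − 259/1.058 = 14.1985
cells = 1.1·30.3328·14.1985

473.7472 billion cells


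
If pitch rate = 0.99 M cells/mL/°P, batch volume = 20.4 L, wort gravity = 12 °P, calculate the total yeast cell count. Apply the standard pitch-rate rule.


cells (billions) = rate · V_L · °P
cells = 0.99 · 20.4 · 12

242.3520 billion cells


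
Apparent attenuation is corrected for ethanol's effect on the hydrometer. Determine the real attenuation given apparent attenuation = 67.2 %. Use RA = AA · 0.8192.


RA = 67.2 · 0.8192

55.0502 %


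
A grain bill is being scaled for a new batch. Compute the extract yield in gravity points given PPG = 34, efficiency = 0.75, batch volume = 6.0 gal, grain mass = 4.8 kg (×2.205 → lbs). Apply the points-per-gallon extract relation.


points = lbs × PPG × eff / vol
lbs = 4.8 × 2.205 = 10.5840
points = 10.5840 × 34 × 0.75 / 6.0

44.9820 points


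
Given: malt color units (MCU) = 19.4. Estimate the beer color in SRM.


SRM = 1.4922 · MCU^0.6859
SRM = 1.4922 · 19.4^0.6859

11.4059 SRM


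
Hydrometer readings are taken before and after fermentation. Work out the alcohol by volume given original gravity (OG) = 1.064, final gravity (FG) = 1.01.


ABV = (OG − FG) · 131.25
ABV = (1.064 − 1.01) · 131.25

7.0875 % ABV


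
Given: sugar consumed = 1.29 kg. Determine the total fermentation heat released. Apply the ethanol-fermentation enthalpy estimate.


Q = m_sugar · 590 kJ/kg
Q = 1.29 · 590

761.1000 kJ


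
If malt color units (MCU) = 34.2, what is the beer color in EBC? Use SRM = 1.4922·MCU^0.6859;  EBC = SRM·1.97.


SRM = 1.4922·34.2^0.6859 = 16.8273
EBC = 16.8273·1.97

33.1499 EBC


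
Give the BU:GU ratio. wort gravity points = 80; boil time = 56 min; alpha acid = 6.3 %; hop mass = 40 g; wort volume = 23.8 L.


U = 1.65·0.000125^(GP/1000)·(1−e^(−0.04t))/4.15;  IBU = (α/100)·m·U·1000/V;  BU:GU = IBU/GP
U = 1.65·0.000125^(80/1000)·(1−e^(−0.04·56))/4.15 = 0.1731
IBU = (6.3/100)·40·0.1731·1000/23.8 = 18.3285
BU:GU = 18.3285/80

0.2291


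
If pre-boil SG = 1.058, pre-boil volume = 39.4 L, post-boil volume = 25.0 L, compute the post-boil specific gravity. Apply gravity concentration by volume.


SG_post = 1 + (SG_pre − 1)·V_pre/V_post
pts_pre = (1.058 − 1)·1000 = 58.0000
pts_post = 58.0000·39.4/25.0 = 91.4080
SG_post = 1 + 91.4080/1000

1.0914


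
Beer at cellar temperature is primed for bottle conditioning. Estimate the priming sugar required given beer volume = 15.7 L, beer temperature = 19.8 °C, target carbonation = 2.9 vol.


residual = 14.695·(0.01821 + 0.09011·e^(−0.04·T));  sugar = (target − residual)·4.0·V
residual = 14.695·(0.01821 + 0.09011·e^(−0.04·19.8)) = 0.8674
sugar = (2.9 − 0.8674)·4.0·15.7

127.6497 g


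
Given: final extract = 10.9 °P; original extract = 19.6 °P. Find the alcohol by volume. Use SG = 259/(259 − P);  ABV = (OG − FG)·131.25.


OG = 259/(259 − 19.6) = 1.0819
FG = 259/(259 − 10.9) = 1.0439
ABV = (1.0819 − 1.0439)·131.25

4.9793 % ABV


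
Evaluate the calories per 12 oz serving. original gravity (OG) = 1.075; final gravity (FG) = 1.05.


ABW = (OG−FG)·131.25·0.79/FG;  °P = 259 − 259/SG (for OG→OE and FG→AE);  RE = 0.1808·OE + 0.8192·AE;  Cal = (6.9·ABW + 4·(RE−0.1))·FG·3.55
ABW = (1.075 − 1.05)·131.25·0.79/1.05 = 2.4687
OE = 259 − 259/1.075 = 18.0698 °P
AE = 259 − 259/1.05 = 12.3333 °P
RE = 0.1808·18.0698 + 0.8192·12.3333 = 13.3705 °P
Cal = (6.9·2.4687 + 4·(13.3705−0.1))·1.05·3.55

261.3585 kcal


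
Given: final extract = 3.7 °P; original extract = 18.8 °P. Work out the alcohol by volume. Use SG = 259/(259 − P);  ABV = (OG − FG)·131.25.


OG = 259/(259 − 18.8) = 1.0783
FG = 259/(259 − 3.7) = 1.0145
ABV = (1.0783 − 1.0145)·131.25

8.3705 % ABV


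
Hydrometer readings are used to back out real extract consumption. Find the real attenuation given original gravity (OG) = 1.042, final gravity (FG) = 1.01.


AA = (OG−FG)/(OG−1)·100;  RA = AA·0.8192
AA = (1.042 − 1.01)/(1.042 − 1)·100 = 76.1905
RA = 76.1905·0.8192

62.4152 %


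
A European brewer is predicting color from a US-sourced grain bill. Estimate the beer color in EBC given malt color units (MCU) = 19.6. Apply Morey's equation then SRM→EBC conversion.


SRM = 1.4922·MCU^0.6859;  EBC = SRM·1.97
SRM = 1.4922·19.6^0.6859 = 11.4864
EBC = 11.4864·1.97

22.6283 EBC


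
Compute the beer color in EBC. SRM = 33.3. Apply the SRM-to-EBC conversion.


EBC = SRM · 1.97
EBC = 33.3 · 1.97

65.6010 EBC


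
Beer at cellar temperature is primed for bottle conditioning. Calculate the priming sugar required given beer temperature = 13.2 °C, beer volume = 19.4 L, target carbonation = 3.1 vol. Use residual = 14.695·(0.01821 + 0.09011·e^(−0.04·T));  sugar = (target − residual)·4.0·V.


residual = 14.695·(0.01821 + 0.09011·e^(−0.04·13.2)) = 1.0486
sugar = (3.1 − 1.0486)·4.0·19.4

159.1912 g


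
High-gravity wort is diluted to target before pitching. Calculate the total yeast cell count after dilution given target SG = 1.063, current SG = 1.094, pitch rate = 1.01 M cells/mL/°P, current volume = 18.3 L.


V_w = V·((SG_c−1)/(SG_t−1)−1);  °P = 259 − 259/SG_t;  cells = rate·(V+V_w)·°P
V_w = 18.3·((1.094−1)/(1.063−1)−1) = 9.0048
V_final = 18.3 + 9.0048 = 27.3048
°P = 259 − 259/1.063 = 15.3500
cells = 1.01·27.3048·15.3500

423.3181 billion cells


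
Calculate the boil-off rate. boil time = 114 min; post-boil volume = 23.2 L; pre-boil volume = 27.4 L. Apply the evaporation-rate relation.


rate = (V_pre − V_post) / (t_min/60)
rate = (27.4 − 23.2) / (114/60)

2.2105 L/hr


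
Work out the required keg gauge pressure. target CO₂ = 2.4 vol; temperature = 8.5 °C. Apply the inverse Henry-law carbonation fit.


psi = vols/(0.01821 + 0.09011·e^(−0.04·T)) − 14.695
psi = 2.4/(0.01821 + 0.09011·e^(−0.04·8.5)) − 14.695

14.4497 psi


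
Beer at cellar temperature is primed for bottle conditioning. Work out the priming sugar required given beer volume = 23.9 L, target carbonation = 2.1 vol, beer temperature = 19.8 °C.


residual = 14.695·(0.01821 + 0.09011·e^(−0.04·T));  sugar = (target − residual)·4.0·V
residual = 14.695·(0.01821 + 0.09011·e^(−0.04·19.8)) = 0.8674
sugar = (2.1 − 0.8674)·4.0·23.9

117.8403 g


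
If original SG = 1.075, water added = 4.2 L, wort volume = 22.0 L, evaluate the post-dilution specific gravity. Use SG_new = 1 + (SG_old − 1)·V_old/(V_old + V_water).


pts = (1.075 − 1)·1000·22.0/(22.0 + 4.2) = 62.9771
SG_new = 1 + 62.9771/1000

1.0630


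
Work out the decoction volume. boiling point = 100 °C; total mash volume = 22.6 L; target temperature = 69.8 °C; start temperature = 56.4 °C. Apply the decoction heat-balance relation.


V_dec = V_total·(T_target − T_start)/(T_boil − T_start)
V_dec = 22.6·(69.8 − 56.4)/(100 − 56.4)

6.9459 L


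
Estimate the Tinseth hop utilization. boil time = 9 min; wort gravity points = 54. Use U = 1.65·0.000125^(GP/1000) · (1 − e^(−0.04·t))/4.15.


bigness = 1.65·0.000125^(54/1000) = 1.0156
boil_factor = (1 − e^(−0.04·9))/4.15 = 0.0728
U = 1.0156 · 0.0728

0.0740


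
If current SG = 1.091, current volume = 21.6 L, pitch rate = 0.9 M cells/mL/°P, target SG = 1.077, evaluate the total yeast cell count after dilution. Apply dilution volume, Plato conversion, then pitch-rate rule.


V_w = V·((SG_c−1)/(SG_t−1)−1);  °P = 259 − 259/SG_t;  cells = rate·(V+V_w)·°P
V_w = 21.6·((1.091−1)/(1.077−1)−1) = 3.9273
V_final = 21.6 + 3.9273 = 25.5273
°P = 259 − 259/1.077 = 18.5172
cells = 0.9·25.5273·18.5172

425.4237 billion cells


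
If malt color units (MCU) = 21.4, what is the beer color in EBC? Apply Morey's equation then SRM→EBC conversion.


SRM = 1.4922·MCU^0.6859;  EBC = SRM·1.97
SRM = 1.4922·21.4^0.6859 = 12.1999
EBC = 12.1999·1.97

24.0339 EBC


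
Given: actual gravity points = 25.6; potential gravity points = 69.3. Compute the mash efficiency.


efficiency = actual / potential × 100
efficiency = 25.6 / 69.3 × 100

36.9408 %


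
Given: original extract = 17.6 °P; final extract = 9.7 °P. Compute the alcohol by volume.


SG = 259/(259 − P);  ABV = (OG − FG)·131.25
OG = 259/(259 − 17.6) = 1.0729
FG = 259/(259 − 9.7) = 1.0389
ABV = (1.0729 − 1.0389)·131.25

4.4624 % ABV


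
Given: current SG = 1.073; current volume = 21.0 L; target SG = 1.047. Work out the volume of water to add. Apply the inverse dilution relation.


V_water = V·((SG_curr − 1)/(SG_target − 1) − 1)
V_water = 21.0·((1.073 − 1)/(1.047 − 1) − 1)

11.6170 L


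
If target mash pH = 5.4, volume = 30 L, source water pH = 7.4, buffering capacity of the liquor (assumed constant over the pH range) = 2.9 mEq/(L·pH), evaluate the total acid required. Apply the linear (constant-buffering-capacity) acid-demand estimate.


acid = buffering capacity · (pH_source − pH_target) · V
acid = 2.9 · (7.4 − 5.4) · 30

174.0000 mEq


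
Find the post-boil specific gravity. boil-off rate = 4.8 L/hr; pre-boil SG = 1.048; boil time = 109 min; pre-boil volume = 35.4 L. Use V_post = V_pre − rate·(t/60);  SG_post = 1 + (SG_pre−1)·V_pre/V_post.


V_post = 35.4 − 4.8·(109/60) = 26.6800
SG_post = 1 + (1.048 − 1)·35.4/26.6800

1.0637


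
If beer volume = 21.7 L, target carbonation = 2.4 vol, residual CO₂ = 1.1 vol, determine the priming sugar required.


sugar = (target − residual)·4.0·V
sugar = (2.4 − 1.1)·4.0·21.7

112.8400 g


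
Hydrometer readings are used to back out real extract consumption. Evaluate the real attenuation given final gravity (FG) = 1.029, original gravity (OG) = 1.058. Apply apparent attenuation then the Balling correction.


AA = (OG−FG)/(OG−1)·100;  RA = AA·0.8192
AA = (1.058 − 1.029)/(1.058 − 1)·100 = 50.0000
RA = 50.0000·0.8192

40.9600 %


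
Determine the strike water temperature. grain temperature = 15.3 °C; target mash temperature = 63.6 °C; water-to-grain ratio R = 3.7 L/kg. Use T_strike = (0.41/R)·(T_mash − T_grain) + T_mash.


T_strike = (0.41/3.7)·(63.6 − 15.3) + 63.6

68.9522 °C


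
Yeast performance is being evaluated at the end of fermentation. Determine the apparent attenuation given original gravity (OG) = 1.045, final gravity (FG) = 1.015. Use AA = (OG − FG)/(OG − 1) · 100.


AA = (1.045 − 1.015)/(1.045 − 1) · 100

66.6667 %


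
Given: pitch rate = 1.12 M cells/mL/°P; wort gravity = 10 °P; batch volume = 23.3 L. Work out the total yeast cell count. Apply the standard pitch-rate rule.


cells (billions) = rate · V_L · °P
cells = 1.12 · 23.3 · 10

260.9600 billion cells


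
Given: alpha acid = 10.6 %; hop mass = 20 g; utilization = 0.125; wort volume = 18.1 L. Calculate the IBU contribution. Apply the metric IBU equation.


IBU = (α/100)·mass·U·1000 / V
IBU = (10.6/100)·20·0.125·1000 / 18.1

14.6409 IBU


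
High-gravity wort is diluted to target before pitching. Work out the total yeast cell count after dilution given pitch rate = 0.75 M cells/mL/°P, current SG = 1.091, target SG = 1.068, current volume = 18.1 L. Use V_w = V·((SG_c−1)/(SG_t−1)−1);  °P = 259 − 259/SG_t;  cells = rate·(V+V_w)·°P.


V_w = 18.1·((1.091−1)/(1.068−1)−1) = 6.1221
V_final = 18.1 + 6.1221 = 24.2221
°P = 259 − 259/1.068 = 16.4906
cells = 0.75·24.2221·16.4906

299.5779 billion cells


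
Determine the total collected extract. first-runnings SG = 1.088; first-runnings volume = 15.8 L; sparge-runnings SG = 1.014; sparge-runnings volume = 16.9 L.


total = Σ (SG_i − 1)·1000·V_i
first = (1.088 − 1)·1000·15.8 = 1390.4000
sparge = (1.014 − 1)·1000·16.9 = 236.6000
total = 1390.4000 + 236.6000

1627.0000 gravity·L


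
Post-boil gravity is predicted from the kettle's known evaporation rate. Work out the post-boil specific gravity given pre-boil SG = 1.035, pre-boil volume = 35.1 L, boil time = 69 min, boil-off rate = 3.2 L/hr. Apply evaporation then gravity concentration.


V_post = V_pre − rate·(t/60);  SG_post = 1 + (SG_pre−1)·V_pre/V_post
V_post = 35.1 − 3.2·(69/60) = 31.4200
SG_post = 1 + (1.035 − 1)·35.1/31.4200

1.0391


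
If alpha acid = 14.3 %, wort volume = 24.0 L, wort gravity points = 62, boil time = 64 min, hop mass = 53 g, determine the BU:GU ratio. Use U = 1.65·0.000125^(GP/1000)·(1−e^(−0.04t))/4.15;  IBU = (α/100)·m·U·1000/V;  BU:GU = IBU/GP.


U = 1.65·0.000125^(62/1000)·(1−e^(−0.04·64))/4.15 = 0.2101
IBU = (14.3/100)·53·0.2101·1000/24.0 = 66.3595
BU:GU = 66.3595/62

1.0703


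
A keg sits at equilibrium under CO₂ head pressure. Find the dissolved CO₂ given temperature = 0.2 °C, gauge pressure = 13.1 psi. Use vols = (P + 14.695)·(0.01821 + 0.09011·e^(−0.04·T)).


vols = (13.1 + 14.695)·(0.01821 + 0.09011·e^(−0.04·0.2))

2.9908 volumes


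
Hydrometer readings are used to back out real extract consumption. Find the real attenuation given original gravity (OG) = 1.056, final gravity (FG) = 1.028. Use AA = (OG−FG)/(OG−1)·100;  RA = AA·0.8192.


AA = (1.056 − 1.028)/(1.056 − 1)·100 = 50.0000
RA = 50.0000·0.8192

40.9600 %


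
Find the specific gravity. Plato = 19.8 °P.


SG = 259/(259 − P)
SG = 259/(259 − 19.8)

1.0828


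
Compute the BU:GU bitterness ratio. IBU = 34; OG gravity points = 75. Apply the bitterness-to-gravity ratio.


BU:GU = IBU / OG_points
BU:GU = 34 / 75

0.4533


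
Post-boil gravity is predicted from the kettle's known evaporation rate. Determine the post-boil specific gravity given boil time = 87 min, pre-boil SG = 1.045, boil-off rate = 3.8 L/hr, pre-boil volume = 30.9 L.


V_post = V_pre − rate·(t/60);  SG_post = 1 + (SG_pre−1)·V_pre/V_post
V_post = 30.9 − 3.8·(87/60) = 25.3900
SG_post = 1 + (1.045 − 1)·30.9/25.3900

1.0548


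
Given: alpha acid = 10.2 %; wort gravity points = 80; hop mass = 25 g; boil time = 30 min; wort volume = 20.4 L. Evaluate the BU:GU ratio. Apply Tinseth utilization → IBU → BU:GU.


U = 1.65·0.000125^(GP/1000)·(1−e^(−0.04t))/4.15;  IBU = (α/100)·m·U·1000/V;  BU:GU = IBU/GP
U = 1.65·0.000125^(80/1000)·(1−e^(−0.04·30))/4.15 = 0.1354
IBU = (10.2/100)·25·0.1354·1000/20.4 = 16.9221
BU:GU = 16.9221/80

0.2115


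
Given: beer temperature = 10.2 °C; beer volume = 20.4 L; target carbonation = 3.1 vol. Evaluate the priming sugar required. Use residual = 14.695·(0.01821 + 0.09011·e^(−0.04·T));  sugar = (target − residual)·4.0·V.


residual = 14.695·(0.01821 + 0.09011·e^(−0.04·10.2)) = 1.1481
sugar = (3.1 − 1.1481)·4.0·20.4

159.2719 g


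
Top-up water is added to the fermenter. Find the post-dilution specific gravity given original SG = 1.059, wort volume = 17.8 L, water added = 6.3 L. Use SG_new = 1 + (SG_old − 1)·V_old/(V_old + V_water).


pts = (1.059 − 1)·1000·17.8/(17.8 + 6.3) = 43.5768
SG_new = 1 + 43.5768/1000

1.0436


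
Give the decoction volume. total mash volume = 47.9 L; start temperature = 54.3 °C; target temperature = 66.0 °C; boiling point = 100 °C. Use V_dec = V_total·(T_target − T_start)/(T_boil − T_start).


V_dec = 47.9·(66.0 − 54.3)/(100 − 54.3)

12.2632 L


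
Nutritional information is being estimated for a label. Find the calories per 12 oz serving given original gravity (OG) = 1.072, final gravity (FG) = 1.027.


ABW = (OG−FG)·131.25·0.79/FG;  °P = 259 − 259/SG (for OG→OE and FG→AE);  RE = 0.1808·OE + 0.8192·AE;  Cal = (6.9·ABW + 4·(RE−0.1))·FG·3.55
ABW = (1.072 − 1.027)·131.25·0.79/1.027 = 4.5433
OE = 259 − 259/1.072 = 17.3955 °P
AE = 259 − 259/1.027 = 6.8092 °P
RE = 0.1808·17.3955 + 0.8192·6.8092 = 8.7232 °P
Cal = (6.9·4.5433 + 4·(8.7232−0.1))·1.027·3.55

240.0473 kcal


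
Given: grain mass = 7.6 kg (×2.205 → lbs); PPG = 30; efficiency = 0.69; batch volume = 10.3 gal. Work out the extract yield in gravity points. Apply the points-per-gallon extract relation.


points = lbs × PPG × eff / vol
lbs = 7.6 × 2.205 = 16.7580
points = 16.7580 × 30 × 0.69 / 10.3

33.6787 points


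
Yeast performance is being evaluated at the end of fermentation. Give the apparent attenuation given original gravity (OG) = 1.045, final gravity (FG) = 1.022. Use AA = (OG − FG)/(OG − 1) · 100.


AA = (1.045 − 1.022)/(1.045 − 1) · 100

51.1111 %


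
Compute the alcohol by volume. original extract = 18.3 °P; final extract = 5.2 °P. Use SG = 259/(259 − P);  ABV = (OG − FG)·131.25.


OG = 259/(259 − 18.3) = 1.0760
FG = 259/(259 − 5.2) = 1.0205
ABV = (1.0760 − 1.0205)·131.25

7.2896 % ABV


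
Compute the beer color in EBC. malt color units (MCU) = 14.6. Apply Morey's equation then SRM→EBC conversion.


SRM = 1.4922·MCU^0.6859;  EBC = SRM·1.97
SRM = 1.4922·14.6^0.6859 = 9.3855
EBC = 9.3855·1.97

18.4894 EBC


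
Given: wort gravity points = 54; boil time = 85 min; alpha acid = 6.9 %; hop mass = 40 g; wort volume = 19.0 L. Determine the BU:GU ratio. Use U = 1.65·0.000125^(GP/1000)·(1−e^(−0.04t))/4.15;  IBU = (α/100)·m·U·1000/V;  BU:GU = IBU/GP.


U = 1.65·0.000125^(54/1000)·(1−e^(−0.04·85))/4.15 = 0.2366
IBU = (6.9/100)·40·0.2366·1000/19.0 = 34.3624
BU:GU = 34.3624/54

0.6363


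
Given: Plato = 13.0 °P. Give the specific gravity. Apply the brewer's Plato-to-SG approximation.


SG = 259/(259 − P)
SG = 259/(259 − 13.0)

1.0528


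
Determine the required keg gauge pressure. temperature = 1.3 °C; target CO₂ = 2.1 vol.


psi = vols/(0.01821 + 0.09011·e^(−0.04·T)) − 14.695
psi = 2.1/(0.01821 + 0.09011·e^(−0.04·1.3)) − 14.695

5.5452 psi


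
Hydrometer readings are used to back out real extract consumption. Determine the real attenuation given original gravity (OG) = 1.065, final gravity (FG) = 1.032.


AA = (OG−FG)/(OG−1)·100;  RA = AA·0.8192
AA = (1.065 − 1.032)/(1.065 − 1)·100 = 50.7692
RA = 50.7692·0.8192

41.5902 %


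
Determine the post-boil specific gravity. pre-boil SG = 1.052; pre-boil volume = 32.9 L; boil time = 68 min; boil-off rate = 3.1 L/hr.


V_post = V_pre − rate·(t/60);  SG_post = 1 + (SG_pre−1)·V_pre/V_post
V_post = 32.9 − 3.1·(68/60) = 29.3867
SG_post = 1 + (1.052 − 1)·32.9/29.3867

1.0582


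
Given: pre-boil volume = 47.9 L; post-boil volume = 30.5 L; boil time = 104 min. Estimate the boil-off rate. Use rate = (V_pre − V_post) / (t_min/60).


rate = (47.9 − 30.5) / (104/60)

10.0385 L/hr


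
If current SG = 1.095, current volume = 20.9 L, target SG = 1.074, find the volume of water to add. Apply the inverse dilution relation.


V_water = V·((SG_curr − 1)/(SG_target − 1) − 1)
V_water = 20.9·((1.095 − 1)/(1.074 − 1) − 1)

5.9311 L


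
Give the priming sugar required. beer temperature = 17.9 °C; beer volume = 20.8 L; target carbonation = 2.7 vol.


residual = 14.695·(0.01821 + 0.09011·e^(−0.04·T));  sugar = (target − residual)·4.0·V
residual = 14.695·(0.01821 + 0.09011·e^(−0.04·17.9)) = 0.9147
sugar = (2.7 − 0.9147)·4.0·20.8

148.5353 g


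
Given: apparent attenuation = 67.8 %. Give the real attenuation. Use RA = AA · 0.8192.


RA = 67.8 · 0.8192

55.5418 %


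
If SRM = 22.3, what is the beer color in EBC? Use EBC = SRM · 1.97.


EBC = 22.3 · 1.97

43.9310 EBC


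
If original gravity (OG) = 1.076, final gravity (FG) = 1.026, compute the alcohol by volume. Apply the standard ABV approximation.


ABV = (OG − FG) · 131.25
ABV = (1.076 − 1.026) · 131.25

6.5625 % ABV


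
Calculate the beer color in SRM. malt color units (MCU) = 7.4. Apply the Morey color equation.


SRM = 1.4922 · MCU^0.6859
SRM = 1.4922 · 7.4^0.6859

5.8889 SRM


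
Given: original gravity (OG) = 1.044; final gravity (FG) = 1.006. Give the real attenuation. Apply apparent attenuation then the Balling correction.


AA = (OG−FG)/(OG−1)·100;  RA = AA·0.8192
AA = (1.044 − 1.006)/(1.044 − 1)·100 = 86.3636
RA = 86.3636·0.8192

70.7491 %


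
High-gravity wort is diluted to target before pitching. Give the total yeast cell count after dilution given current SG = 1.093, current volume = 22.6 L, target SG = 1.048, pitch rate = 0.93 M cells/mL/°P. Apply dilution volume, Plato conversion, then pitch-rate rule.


V_w = V·((SG_c−1)/(SG_t−1)−1);  °P = 259 − 259/SG_t;  cells = rate·(V+V_w)·°P
V_w = 22.6·((1.093−1)/(1.048−1)−1) = 21.1875
V_final = 22.6 + 21.1875 = 43.7875
°P = 259 − 259/1.048 = 11.8626
cells = 0.93·43.7875·11.8626

483.0731 billion cells


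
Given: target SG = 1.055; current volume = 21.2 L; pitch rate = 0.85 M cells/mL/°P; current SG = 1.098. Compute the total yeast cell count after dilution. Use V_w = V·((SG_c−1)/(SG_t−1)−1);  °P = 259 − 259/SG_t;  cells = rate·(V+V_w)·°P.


V_w = 21.2·((1.098−1)/(1.055−1)−1) = 16.5745
V_final = 21.2 + 16.5745 = 37.7745
°P = 259 − 259/1.055 = 13.5024
cells = 0.85·37.7745·13.5024

433.5390 billion cells


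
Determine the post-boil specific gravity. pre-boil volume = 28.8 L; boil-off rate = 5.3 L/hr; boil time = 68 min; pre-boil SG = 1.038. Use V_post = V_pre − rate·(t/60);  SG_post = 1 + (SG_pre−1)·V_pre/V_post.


V_post = 28.8 − 5.3·(68/60) = 22.7933
SG_post = 1 + (1.038 − 1)·28.8/22.7933

1.0480


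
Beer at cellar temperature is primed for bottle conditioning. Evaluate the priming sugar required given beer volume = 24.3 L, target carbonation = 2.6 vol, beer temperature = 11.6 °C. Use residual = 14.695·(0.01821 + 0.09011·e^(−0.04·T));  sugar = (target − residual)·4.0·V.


residual = 14.695·(0.01821 + 0.09011·e^(−0.04·11.6)) = 1.1002
sugar = (2.6 − 1.1002)·4.0·24.3

145.7822 g


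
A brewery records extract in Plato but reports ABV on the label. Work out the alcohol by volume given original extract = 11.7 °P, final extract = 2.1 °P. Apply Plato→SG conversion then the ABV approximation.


SG = 259/(259 − P);  ABV = (OG − FG)·131.25
OG = 259/(259 − 11.7) = 1.0473
FG = 259/(259 − 2.1) = 1.0082
ABV = (1.0473 − 1.0082)·131.25

5.1367 % ABV


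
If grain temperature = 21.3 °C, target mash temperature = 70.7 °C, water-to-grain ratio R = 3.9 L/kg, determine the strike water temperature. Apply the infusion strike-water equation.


T_strike = (0.41/R)·(T_mash − T_grain) + T_mash
T_strike = (0.41/3.9)·(70.7 − 21.3) + 70.7

75.8933 °C


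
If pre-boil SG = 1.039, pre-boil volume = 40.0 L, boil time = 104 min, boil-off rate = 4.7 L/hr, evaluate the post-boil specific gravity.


V_post = V_pre − rate·(t/60);  SG_post = 1 + (SG_pre−1)·V_pre/V_post
V_post = 40.0 − 4.7·(104/60) = 31.8533
SG_post = 1 + (1.039 − 1)·40.0/31.8533

1.0490


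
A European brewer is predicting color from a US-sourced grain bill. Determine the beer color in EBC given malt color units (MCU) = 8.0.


SRM = 1.4922·MCU^0.6859;  EBC = SRM·1.97
SRM = 1.4922·8.0^0.6859 = 6.2124
EBC = 6.2124·1.97

12.2383 EBC


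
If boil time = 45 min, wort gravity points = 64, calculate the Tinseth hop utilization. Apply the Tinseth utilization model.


U = 1.65·0.000125^(GP/1000) · (1 − e^(−0.04·t))/4.15
bigness = 1.65·0.000125^(64/1000) = 0.9283
boil_factor = (1 − e^(−0.04·45))/4.15 = 0.2011
U = 0.9283 · 0.2011

0.1867


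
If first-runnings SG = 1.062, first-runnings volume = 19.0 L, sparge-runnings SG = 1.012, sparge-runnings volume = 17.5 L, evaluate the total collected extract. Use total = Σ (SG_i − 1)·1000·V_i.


first = (1.062 − 1)·1000·19.0 = 1178.0000
sparge = (1.012 − 1)·1000·17.5 = 210.0000
total = 1178.0000 + 210.0000

1388.0000 gravity·L


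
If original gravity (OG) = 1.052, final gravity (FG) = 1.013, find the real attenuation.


AA = (OG−FG)/(OG−1)·100;  RA = AA·0.8192
AA = (1.052 − 1.013)/(1.052 − 1)·100 = 75.0000
RA = 75.0000·0.8192

61.4400 %


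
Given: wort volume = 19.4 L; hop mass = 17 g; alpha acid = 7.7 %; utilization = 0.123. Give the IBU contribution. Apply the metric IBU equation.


IBU = (α/100)·mass·U·1000 / V
IBU = (7.7/100)·17·0.123·1000 / 19.4

8.2993 IBU


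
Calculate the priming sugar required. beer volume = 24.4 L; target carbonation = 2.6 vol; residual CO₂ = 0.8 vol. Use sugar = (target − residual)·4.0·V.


sugar = (2.6 − 0.8)·4.0·24.4

175.6800 g


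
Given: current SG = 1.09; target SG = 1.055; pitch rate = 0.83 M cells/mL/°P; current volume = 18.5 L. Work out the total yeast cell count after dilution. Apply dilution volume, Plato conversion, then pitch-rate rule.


V_w = V·((SG_c−1)/(SG_t−1)−1);  °P = 259 − 259/SG_t;  cells = rate·(V+V_w)·°P
V_w = 18.5·((1.09−1)/(1.055−1)−1) = 11.7727
V_final = 18.5 + 11.7727 = 30.2727
°P = 259 − 259/1.055 = 13.5024
cells = 0.83·30.2727·13.5024

339.2655 billion cells


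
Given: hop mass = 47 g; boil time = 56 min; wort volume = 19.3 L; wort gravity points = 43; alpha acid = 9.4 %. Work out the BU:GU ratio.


U = 1.65·0.000125^(GP/1000)·(1−e^(−0.04t))/4.15;  IBU = (α/100)·m·U·1000/V;  BU:GU = IBU/GP
U = 1.65·0.000125^(43/1000)·(1−e^(−0.04·56))/4.15 = 0.2414
IBU = (9.4/100)·47·0.2414·1000/19.3 = 55.2568
BU:GU = 55.2568/43

1.2850


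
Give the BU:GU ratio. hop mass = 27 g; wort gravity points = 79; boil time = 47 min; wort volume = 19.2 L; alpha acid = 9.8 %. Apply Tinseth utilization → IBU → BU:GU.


U = 1.65·0.000125^(GP/1000)·(1−e^(−0.04t))/4.15;  IBU = (α/100)·m·U·1000/V;  BU:GU = IBU/GP
U = 1.65·0.000125^(79/1000)·(1−e^(−0.04·47))/4.15 = 0.1656
IBU = (9.8/100)·27·0.1656·1000/19.2 = 22.8283
BU:GU = 22.8283/79

0.2890


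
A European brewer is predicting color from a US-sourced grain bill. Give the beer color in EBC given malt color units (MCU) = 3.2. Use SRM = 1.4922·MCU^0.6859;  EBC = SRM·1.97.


SRM = 1.4922·3.2^0.6859 = 3.3137
EBC = 3.3137·1.97

6.5279 EBC
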